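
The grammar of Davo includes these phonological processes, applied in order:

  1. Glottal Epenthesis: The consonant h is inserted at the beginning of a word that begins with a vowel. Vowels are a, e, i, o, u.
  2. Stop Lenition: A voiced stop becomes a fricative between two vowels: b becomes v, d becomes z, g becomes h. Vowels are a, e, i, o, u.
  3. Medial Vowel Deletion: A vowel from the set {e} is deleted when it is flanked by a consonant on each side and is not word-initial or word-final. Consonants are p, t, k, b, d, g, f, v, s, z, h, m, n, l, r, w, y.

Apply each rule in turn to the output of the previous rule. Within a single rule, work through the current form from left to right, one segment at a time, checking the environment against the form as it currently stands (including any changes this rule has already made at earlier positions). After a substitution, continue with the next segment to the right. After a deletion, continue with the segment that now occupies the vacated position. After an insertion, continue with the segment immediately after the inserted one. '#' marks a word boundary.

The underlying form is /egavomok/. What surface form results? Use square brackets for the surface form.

1 Glottal Epenthesis: [egavomok] → [hegavomok]
2 Stop Lenition: [hegavomok] → [hehavomok]
3 Medial Vowel Deletion: [hehavomok] → [hhavomok]

[hhavomok]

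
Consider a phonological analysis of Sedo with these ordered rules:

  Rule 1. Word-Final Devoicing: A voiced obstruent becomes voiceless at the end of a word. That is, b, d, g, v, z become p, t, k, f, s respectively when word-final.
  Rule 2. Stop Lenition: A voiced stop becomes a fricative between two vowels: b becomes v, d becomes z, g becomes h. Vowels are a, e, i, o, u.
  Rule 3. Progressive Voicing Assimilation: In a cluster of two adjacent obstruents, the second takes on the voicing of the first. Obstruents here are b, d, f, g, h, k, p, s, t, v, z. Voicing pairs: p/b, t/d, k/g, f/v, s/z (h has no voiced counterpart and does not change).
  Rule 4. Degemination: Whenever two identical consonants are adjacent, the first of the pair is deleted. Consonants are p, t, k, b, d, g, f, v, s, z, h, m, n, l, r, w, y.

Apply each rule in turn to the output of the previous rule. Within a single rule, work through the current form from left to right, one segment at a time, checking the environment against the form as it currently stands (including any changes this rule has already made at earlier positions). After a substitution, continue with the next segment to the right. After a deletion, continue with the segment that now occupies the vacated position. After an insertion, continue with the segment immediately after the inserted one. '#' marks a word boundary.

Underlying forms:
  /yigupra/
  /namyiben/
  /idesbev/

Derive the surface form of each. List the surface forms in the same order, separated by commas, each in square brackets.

/yigupra/:
  Rule 1 Word-Final Devoicing: no change — [yigupra]
  Rule 2 Stop Lenition: [yigupra] → [yihupra]
  Rule 3 Progressive Voicing Assimilation: no change — [yihupra]
  Rule 4 Degemination: no change — [yihupra]
/namyiben/:
  Rule 1 Word-Final Devoicing: no change — [namyiben]
  Rule 2 Stop Lenition: [namyiben] → [namyiven]
  Rule 3 Progressive Voicing Assimilation: no change — [namyiven]
  Rule 4 Degemination: no change — [namyiven]
/idesbev/:
  Rule 1 Word-Final Devoicing: [idesbev] → [idesbef]
  Rule 2 Stop Lenition: [idesbef] → [izesbef]
  Rule 3 Progressive Voicing Assimilation: [izesbef] → [izespef]
  Rule 4 Degemination: no change — [izespef]

[yihupra], [namyiven], [izespef]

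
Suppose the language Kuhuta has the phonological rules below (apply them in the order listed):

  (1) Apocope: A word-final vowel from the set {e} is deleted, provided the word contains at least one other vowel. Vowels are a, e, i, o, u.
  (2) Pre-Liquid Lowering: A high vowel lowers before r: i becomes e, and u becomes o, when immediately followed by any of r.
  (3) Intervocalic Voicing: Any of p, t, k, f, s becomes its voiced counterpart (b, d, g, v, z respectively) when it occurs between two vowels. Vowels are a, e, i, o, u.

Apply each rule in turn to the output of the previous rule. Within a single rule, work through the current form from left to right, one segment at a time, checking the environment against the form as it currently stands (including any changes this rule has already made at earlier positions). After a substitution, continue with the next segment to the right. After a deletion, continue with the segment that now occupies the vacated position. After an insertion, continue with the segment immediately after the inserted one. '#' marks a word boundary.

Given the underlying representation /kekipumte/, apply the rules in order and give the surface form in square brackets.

[kegibumt]

(1) Apocope: [kekipumte] → [kekipumt]
(2) Pre-Liquid Lowering: no change — [kekipumt]
(3) Intervocalic Voicing: [kekipumt] → [kegibumt]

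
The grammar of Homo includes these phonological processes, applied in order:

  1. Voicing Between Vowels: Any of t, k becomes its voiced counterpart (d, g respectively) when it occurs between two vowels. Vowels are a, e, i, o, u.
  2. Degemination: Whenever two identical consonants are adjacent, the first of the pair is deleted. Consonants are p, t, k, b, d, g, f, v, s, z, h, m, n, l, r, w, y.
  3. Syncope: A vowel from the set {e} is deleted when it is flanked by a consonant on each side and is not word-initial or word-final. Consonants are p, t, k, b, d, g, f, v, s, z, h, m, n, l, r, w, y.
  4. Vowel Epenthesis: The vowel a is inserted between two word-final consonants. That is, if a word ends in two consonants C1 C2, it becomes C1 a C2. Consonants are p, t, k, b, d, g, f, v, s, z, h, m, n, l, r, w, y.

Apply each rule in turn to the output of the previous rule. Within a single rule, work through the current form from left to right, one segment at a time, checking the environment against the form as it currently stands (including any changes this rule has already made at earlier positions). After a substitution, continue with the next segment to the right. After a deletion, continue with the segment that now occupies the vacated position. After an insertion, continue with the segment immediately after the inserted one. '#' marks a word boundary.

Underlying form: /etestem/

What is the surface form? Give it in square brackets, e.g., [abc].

1 Voicing Between Vowels: [etestem] → [edestem]
2 Degemination: no change — [edestem]
3 Syncope: [edestem] → [edstm]
4 Vowel Epenthesis: [edstm] → [edstam]

[edstam]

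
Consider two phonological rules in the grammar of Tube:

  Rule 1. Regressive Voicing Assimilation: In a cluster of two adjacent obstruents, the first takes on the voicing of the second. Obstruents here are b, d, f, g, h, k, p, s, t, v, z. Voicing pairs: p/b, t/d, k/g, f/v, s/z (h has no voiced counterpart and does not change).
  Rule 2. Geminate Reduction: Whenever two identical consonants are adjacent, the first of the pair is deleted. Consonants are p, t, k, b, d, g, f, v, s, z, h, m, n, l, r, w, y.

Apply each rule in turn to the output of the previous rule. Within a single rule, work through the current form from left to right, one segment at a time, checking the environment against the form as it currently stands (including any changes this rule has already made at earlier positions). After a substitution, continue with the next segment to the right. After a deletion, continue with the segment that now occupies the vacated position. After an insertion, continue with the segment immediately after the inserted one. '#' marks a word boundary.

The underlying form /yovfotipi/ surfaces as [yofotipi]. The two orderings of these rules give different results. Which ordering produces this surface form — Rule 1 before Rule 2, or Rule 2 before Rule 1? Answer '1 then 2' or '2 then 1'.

Order 1 then 2:
  1 Regressive Voicing Assimilation: [yovfotipi] → [yoffotipi]
  2 Geminate Reduction: [yoffotipi] → [yofotipi]
  result: [yofotipi]
Order 2 then 1:
  2 Geminate Reduction: no change — [yovfotipi]
  1 Regressive Voicing Assimilation: [yovfotipi] → [yoffotipi]
  result: [yoffotipi]

1 then 2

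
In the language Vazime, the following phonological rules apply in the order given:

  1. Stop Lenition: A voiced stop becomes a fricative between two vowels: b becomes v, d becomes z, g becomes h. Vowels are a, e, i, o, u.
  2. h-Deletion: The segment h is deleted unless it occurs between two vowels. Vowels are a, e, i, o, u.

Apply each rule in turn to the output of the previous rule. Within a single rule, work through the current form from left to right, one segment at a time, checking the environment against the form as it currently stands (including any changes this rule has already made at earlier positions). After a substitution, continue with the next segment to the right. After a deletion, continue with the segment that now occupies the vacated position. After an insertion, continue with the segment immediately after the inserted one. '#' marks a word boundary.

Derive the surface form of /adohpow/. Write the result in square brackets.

1 Stop Lenition: [adohpow] → [azohpow]
2 h-Deletion: [azohpow] → [azopow]

[azopow]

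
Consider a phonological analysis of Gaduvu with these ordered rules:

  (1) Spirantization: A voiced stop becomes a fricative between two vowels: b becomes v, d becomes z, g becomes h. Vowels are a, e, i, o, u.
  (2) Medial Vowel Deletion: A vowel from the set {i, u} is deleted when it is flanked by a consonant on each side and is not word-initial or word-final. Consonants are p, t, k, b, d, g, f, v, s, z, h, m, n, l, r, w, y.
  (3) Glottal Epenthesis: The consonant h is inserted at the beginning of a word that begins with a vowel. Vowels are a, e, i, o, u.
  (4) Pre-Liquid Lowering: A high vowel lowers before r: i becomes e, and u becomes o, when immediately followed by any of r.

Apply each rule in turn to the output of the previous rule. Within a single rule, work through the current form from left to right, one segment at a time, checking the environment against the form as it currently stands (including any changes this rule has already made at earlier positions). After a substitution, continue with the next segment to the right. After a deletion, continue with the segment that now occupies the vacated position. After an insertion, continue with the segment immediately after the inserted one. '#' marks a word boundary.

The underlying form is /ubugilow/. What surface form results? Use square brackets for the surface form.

[huvhlow]

(1) Spirantization: [ubugilow] → [uvuhilow]
(2) Medial Vowel Deletion: [uvuhilow] → [uvhlow]
(3) Glottal Epenthesis: [uvhlow] → [huvhlow]
(4) Pre-Liquid Lowering: no change — [huvhlow]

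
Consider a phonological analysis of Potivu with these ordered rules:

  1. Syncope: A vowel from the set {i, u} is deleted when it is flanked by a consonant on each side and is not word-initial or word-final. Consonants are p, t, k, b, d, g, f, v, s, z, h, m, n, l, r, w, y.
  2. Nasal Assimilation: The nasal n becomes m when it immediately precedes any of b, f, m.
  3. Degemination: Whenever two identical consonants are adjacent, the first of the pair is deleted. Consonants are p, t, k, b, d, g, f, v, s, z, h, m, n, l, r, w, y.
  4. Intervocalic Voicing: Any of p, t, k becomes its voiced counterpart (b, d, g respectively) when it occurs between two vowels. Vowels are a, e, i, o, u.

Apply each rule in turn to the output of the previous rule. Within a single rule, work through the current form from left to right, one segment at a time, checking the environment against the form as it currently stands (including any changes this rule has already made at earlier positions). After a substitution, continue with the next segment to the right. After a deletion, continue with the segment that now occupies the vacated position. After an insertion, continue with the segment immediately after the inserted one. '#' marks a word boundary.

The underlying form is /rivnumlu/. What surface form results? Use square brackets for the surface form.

[rvmlu]

1 Syncope: [rivnumlu] → [rvnmlu]
2 Nasal Assimilation: [rvnmlu] → [rvmmlu]
3 Degemination: [rvmmlu] → [rvmlu]
4 Intervocalic Voicing: no change — [rvmlu]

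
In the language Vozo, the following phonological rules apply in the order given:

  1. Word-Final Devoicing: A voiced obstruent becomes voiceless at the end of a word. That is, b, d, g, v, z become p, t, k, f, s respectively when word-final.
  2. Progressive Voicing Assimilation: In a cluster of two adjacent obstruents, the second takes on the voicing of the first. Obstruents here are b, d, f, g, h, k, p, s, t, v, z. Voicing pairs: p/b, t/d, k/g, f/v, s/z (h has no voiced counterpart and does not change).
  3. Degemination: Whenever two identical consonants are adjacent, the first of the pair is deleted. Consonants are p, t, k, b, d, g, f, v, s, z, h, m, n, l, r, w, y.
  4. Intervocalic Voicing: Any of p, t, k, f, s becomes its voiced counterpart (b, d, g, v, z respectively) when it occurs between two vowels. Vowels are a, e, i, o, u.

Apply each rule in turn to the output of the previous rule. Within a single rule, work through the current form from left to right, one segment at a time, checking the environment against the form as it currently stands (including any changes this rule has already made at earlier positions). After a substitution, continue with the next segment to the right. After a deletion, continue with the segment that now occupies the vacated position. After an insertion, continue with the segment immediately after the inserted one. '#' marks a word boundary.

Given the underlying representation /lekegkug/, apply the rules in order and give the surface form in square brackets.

[legeguk]

1 Word-Final Devoicing: [lekegkug] → [lekegkuk]
2 Progressive Voicing Assimilation: [lekegkuk] → [lekegguk]
3 Degemination: [lekegguk] → [lekeguk]
4 Intervocalic Voicing: [lekeguk] → [legeguk]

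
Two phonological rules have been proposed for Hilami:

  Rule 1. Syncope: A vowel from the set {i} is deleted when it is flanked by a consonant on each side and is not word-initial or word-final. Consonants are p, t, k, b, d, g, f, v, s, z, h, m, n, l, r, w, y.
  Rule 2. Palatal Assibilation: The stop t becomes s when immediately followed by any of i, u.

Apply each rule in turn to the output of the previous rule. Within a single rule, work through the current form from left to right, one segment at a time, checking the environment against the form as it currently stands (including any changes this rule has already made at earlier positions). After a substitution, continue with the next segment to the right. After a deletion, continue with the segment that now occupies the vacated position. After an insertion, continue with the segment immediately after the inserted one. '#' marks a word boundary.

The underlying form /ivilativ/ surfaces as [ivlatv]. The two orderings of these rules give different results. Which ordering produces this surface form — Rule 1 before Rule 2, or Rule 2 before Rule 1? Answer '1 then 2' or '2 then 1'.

1 then 2

Order 1 then 2:
  1 Syncope: [ivilativ] → [ivlatv]
  2 Palatal Assibilation: no change — [ivlatv]
  result: [ivlatv]
Order 2 then 1:
  2 Palatal Assibilation: [ivilativ] → [ivilasiv]
  1 Syncope: [ivilasiv] → [ivlasv]
  result: [ivlasv]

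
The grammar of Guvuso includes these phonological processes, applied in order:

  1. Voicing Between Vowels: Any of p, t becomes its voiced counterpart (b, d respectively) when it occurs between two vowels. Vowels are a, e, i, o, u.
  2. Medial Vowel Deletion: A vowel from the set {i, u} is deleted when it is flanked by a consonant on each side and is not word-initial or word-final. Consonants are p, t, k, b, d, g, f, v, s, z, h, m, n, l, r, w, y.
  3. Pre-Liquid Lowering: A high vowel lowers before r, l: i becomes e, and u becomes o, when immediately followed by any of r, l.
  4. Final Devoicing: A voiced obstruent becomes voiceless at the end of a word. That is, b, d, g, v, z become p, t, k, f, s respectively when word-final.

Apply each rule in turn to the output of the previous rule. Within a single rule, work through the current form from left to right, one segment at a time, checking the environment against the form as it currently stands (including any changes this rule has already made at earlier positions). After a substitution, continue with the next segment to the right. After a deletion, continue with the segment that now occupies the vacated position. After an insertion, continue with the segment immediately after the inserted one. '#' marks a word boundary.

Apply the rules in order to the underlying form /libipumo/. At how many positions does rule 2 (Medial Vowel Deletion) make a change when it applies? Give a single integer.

3

1 Voicing Between Vowels: [libipumo] → [libibumo]
2 Medial Vowel Deletion: [libibumo] → [lbbmo]
3 Pre-Liquid Lowering: no change — [lbbmo]
4 Final Devoicing: no change — [lbbmo]
Rule 2 changed 3 position(s).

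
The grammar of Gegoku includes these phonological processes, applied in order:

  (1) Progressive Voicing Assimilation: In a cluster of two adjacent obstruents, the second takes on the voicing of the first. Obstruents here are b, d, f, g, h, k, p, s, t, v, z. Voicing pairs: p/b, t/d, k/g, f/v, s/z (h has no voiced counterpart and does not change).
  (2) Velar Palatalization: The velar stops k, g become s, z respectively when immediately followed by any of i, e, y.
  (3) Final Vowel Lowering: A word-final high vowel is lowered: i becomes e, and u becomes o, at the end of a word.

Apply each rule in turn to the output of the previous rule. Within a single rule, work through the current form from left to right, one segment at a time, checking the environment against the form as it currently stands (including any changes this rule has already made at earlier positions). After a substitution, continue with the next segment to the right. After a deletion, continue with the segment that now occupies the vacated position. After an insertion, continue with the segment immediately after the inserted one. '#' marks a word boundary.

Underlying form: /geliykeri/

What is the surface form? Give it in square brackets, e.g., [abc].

(1) Progressive Voicing Assimilation: no change — [geliykeri]
(2) Velar Palatalization: [geliykeri] → [zeliyseri]
(3) Final Vowel Lowering: [zeliyseri] → [zeliysere]

[zeliysere]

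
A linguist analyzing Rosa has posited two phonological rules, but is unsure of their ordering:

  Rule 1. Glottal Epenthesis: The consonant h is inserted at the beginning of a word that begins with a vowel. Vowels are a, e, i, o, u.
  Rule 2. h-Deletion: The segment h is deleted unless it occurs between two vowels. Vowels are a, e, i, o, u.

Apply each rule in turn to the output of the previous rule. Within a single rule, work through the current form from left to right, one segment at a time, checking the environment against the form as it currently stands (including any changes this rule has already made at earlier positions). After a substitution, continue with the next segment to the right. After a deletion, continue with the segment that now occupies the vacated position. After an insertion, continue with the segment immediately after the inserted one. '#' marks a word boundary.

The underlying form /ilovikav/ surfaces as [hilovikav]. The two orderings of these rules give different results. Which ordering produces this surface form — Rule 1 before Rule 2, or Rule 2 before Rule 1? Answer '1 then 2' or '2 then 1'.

Order 1 then 2:
  1 Glottal Epenthesis: [ilovikav] → [hilovikav]
  2 h-Deletion: [hilovikav] → [ilovikav]
  result: [ilovikav]
Order 2 then 1:
  2 h-Deletion: no change — [ilovikav]
  1 Glottal Epenthesis: [ilovikav] → [hilovikav]
  result: [hilovikav]

2 then 1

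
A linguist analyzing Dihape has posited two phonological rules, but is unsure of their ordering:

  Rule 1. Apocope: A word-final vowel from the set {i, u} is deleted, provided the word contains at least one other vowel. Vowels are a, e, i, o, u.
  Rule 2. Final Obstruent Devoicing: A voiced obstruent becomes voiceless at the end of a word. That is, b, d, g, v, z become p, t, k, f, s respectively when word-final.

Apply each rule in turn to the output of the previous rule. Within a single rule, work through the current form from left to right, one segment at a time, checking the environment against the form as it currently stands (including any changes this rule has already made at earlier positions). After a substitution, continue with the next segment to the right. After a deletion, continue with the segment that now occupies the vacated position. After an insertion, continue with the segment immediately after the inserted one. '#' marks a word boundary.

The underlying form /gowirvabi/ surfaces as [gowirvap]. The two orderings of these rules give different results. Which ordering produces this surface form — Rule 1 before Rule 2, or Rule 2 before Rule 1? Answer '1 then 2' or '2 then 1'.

1 then 2

Order 1 then 2:
  1 Apocope: [gowirvabi] → [gowirvab]
  2 Final Obstruent Devoicing: [gowirvab] → [gowirvap]
  result: [gowirvap]
Order 2 then 1:
  2 Final Obstruent Devoicing: no change — [gowirvabi]
  1 Apocope: [gowirvabi] → [gowirvab]
  result: [gowirvab]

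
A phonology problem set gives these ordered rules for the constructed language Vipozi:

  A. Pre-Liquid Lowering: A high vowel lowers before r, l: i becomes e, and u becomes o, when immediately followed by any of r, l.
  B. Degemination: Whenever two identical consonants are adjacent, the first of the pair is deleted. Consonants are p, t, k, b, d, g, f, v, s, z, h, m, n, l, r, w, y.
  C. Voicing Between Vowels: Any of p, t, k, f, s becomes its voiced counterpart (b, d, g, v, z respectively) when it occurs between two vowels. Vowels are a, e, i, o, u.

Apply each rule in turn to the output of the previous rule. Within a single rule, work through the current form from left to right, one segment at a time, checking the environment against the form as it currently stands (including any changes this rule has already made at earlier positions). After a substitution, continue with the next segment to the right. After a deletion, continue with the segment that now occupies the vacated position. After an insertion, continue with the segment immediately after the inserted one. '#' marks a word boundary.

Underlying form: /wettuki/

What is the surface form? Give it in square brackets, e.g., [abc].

[wedugi]

A Pre-Liquid Lowering: no change — [wettuki]
B Degemination: [wettuki] → [wetuki]
C Voicing Between Vowels: [wetuki] → [wedugi]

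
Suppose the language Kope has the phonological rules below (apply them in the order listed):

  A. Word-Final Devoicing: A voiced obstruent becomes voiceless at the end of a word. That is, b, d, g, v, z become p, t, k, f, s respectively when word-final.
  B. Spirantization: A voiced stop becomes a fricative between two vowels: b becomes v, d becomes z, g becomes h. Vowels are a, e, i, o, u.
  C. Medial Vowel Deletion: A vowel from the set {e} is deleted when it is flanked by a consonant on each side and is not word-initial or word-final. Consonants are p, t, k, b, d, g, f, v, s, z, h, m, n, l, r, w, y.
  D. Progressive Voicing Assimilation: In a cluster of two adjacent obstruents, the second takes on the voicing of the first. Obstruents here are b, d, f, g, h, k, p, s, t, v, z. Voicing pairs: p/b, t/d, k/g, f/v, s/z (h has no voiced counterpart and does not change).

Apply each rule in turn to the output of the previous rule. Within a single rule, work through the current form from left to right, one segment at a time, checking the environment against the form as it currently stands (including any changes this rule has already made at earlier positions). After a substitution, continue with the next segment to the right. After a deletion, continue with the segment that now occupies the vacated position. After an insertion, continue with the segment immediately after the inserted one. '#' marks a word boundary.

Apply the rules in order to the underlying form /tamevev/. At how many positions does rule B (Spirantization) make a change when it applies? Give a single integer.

A Word-Final Devoicing: [tamevev] → [tamevef]
B Spirantization: no change — [tamevef]
C Medial Vowel Deletion: [tamevef] → [tamvf]
D Progressive Voicing Assimilation: [tamvf] → [tamvv]
Rule B changed 0 position(s).

0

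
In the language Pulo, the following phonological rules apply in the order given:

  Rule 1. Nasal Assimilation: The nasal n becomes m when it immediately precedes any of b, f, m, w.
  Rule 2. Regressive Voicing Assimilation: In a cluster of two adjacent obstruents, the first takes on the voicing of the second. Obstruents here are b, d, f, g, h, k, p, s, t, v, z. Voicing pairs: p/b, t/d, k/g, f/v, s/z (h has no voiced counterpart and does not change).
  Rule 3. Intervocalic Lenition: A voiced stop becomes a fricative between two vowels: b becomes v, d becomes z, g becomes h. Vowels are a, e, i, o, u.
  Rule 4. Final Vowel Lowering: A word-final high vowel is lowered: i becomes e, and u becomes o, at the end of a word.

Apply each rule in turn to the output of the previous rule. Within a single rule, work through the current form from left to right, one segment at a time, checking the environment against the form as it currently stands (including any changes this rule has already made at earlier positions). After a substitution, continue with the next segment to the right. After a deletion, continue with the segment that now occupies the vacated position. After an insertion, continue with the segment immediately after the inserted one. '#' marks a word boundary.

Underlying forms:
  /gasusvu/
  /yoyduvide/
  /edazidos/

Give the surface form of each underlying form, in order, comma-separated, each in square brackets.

[gasuzvo], [yoyduvize], [ezazizos]

/gasusvu/:
  Rule 1 Nasal Assimilation: no change — [gasusvu]
  Rule 2 Regressive Voicing Assimilation: [gasusvu] → [gasuzvu]
  Rule 3 Intervocalic Lenition: no change — [gasuzvu]
  Rule 4 Final Vowel Lowering: [gasuzvu] → [gasuzvo]
/yoyduvide/:
  Rule 1 Nasal Assimilation: no change — [yoyduvide]
  Rule 2 Regressive Voicing Assimilation: no change — [yoyduvide]
  Rule 3 Intervocalic Lenition: [yoyduvide] → [yoyduvize]
  Rule 4 Final Vowel Lowering: no change — [yoyduvize]
/edazidos/:
  Rule 1 Nasal Assimilation: no change — [edazidos]
  Rule 2 Regressive Voicing Assimilation: no change — [edazidos]
  Rule 3 Intervocalic Lenition: [edazidos] → [ezazizos]
  Rule 4 Final Vowel Lowering: no change — [ezazizos]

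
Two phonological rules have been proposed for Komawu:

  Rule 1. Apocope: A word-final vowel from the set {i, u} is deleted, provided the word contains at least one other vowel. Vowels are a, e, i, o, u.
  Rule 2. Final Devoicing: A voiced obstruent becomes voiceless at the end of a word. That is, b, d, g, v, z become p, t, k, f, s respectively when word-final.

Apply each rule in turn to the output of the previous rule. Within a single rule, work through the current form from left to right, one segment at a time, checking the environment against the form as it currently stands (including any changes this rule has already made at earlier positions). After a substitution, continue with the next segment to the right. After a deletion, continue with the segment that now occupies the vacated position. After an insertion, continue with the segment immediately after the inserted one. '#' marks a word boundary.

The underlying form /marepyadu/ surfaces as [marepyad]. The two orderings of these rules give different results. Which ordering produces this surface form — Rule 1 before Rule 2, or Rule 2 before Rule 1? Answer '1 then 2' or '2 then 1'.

Order 1 then 2:
  1 Apocope: [marepyadu] → [marepyad]
  2 Final Devoicing: [marepyad] → [marepyat]
  result: [marepyat]
Order 2 then 1:
  2 Final Devoicing: no change — [marepyadu]
  1 Apocope: [marepyadu] → [marepyad]
  result: [marepyad]

2 then 1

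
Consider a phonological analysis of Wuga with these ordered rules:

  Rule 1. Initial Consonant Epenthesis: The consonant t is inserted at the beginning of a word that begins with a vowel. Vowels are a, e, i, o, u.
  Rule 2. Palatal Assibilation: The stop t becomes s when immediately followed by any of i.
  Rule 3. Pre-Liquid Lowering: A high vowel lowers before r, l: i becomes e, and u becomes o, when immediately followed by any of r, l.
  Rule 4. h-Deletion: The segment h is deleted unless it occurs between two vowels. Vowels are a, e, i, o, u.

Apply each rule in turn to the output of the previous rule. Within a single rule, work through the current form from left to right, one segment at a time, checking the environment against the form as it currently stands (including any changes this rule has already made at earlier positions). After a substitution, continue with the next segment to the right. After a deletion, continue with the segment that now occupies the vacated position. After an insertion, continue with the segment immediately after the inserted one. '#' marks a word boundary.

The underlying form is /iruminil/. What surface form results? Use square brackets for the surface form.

[seruminel]

Rule 1 Initial Consonant Epenthesis: [iruminil] → [tiruminil]
Rule 2 Palatal Assibilation: [tiruminil] → [siruminil]
Rule 3 Pre-Liquid Lowering: [siruminil] → [seruminel]
Rule 4 h-Deletion: no change — [seruminel]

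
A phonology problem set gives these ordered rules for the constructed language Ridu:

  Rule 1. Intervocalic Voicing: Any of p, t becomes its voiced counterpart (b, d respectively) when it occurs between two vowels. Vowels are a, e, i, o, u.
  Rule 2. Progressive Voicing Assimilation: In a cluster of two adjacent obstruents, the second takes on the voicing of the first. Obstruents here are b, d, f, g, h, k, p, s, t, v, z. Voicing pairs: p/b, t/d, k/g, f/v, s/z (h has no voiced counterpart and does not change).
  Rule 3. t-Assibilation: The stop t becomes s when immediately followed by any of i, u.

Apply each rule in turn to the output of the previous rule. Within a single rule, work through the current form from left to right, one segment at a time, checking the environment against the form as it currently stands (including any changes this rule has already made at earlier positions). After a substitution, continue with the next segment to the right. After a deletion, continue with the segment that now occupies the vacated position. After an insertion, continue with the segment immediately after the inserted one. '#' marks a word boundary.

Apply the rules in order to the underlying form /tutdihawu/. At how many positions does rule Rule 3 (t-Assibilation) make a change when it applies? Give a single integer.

2

Rule 1 Intervocalic Voicing: no change — [tutdihawu]
Rule 2 Progressive Voicing Assimilation: [tutdihawu] → [tuttihawu]
Rule 3 t-Assibilation: [tuttihawu] → [sutsihawu]
Rule Rule 3 changed 2 position(s).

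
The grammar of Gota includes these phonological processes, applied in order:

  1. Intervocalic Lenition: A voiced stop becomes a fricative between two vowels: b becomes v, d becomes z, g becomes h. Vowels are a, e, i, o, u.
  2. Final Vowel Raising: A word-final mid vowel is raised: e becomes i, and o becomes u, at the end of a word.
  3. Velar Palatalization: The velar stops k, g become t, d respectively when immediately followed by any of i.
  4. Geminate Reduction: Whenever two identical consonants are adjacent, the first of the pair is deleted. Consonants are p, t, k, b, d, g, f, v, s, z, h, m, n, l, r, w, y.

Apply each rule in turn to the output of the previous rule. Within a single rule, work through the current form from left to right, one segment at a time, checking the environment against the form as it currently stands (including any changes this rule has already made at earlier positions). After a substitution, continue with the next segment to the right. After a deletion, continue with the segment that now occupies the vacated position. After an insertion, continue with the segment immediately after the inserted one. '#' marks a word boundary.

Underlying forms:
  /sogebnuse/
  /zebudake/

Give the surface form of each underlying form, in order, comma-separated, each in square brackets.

[sohebnusi], [zevuzati]

/sogebnuse/:
  1 Intervocalic Lenition: [sogebnuse] → [sohebnuse]
  2 Final Vowel Raising: [sohebnuse] → [sohebnusi]
  3 Velar Palatalization: no change — [sohebnusi]
  4 Geminate Reduction: no change — [sohebnusi]
/zebudake/:
  1 Intervocalic Lenition: [zebudake] → [zevuzake]
  2 Final Vowel Raising: [zevuzake] → [zevuzaki]
  3 Velar Palatalization: [zevuzaki] → [zevuzati]
  4 Geminate Reduction: no change — [zevuzati]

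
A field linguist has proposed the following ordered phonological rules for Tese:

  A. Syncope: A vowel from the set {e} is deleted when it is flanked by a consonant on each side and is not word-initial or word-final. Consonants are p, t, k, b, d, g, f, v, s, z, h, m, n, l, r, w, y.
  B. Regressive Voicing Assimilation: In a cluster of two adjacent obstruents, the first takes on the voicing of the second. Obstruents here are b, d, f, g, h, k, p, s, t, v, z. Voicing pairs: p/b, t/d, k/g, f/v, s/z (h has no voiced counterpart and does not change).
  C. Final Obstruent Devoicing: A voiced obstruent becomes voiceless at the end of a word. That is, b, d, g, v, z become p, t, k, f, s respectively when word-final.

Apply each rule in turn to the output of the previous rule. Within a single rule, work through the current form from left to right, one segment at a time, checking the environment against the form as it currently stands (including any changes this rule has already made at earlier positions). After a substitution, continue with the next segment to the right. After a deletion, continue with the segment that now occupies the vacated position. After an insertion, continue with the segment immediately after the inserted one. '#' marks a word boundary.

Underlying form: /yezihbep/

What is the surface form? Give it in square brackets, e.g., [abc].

[yzihpp]

A Syncope: [yezihbep] → [yzihbp]
B Regressive Voicing Assimilation: [yzihbp] → [yzihpp]
C Final Obstruent Devoicing: no change — [yzihpp]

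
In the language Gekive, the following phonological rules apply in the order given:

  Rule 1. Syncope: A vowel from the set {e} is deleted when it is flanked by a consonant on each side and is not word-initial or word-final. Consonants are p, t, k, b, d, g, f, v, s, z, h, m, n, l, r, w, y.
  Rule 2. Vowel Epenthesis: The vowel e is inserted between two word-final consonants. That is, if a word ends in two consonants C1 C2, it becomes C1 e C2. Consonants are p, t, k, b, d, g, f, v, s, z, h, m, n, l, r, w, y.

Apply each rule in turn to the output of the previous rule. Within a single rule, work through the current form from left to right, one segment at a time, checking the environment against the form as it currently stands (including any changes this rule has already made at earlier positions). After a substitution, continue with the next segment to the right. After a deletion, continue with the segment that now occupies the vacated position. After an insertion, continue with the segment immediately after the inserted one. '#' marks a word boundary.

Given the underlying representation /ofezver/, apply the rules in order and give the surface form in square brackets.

Rule 1 Syncope: [ofezver] → [ofzvr]
Rule 2 Vowel Epenthesis: [ofzvr] → [ofzver]

[ofzver]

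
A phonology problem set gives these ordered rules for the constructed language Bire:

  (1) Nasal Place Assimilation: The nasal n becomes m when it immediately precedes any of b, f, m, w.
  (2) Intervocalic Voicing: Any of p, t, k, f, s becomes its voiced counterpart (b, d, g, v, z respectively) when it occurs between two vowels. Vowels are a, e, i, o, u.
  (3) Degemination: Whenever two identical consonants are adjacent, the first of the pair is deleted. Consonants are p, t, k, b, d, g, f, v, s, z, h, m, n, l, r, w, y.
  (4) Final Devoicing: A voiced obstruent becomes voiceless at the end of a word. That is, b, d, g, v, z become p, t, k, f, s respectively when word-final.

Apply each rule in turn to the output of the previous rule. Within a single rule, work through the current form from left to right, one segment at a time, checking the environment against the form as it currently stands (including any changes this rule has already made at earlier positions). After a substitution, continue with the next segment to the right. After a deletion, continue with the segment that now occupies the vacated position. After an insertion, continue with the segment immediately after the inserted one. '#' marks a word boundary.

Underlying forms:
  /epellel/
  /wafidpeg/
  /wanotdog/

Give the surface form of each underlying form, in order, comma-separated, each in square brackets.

/epellel/:
  (1) Nasal Place Assimilation: no change — [epellel]
  (2) Intervocalic Voicing: [epellel] → [ebellel]
  (3) Degemination: [ebellel] → [ebelel]
  (4) Final Devoicing: no change — [ebelel]
/wafidpeg/:
  (1) Nasal Place Assimilation: no change — [wafidpeg]
  (2) Intervocalic Voicing: [wafidpeg] → [wavidpeg]
  (3) Degemination: no change — [wavidpeg]
  (4) Final Devoicing: [wavidpeg] → [wavidpek]
/wanotdog/:
  (1) Nasal Place Assimilation: no change — [wanotdog]
  (2) Intervocalic Voicing: no change — [wanotdog]
  (3) Degemination: no change — [wanotdog]
  (4) Final Devoicing: [wanotdog] → [wanotdok]

[ebelel], [wavidpek], [wanotdok]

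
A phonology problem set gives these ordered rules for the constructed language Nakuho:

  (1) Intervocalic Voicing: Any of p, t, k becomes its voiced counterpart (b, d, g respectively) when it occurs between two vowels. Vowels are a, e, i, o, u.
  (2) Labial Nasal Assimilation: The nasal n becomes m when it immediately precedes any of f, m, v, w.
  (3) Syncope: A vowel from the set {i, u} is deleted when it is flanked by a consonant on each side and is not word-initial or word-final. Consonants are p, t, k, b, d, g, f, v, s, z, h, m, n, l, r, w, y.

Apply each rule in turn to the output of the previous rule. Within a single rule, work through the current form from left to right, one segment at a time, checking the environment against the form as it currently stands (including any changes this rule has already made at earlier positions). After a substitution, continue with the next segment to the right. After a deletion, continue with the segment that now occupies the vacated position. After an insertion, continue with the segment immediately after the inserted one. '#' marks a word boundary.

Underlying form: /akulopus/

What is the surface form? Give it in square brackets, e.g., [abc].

(1) Intervocalic Voicing: [akulopus] → [agulobus]
(2) Labial Nasal Assimilation: no change — [agulobus]
(3) Syncope: [agulobus] → [aglobs]

[aglobs]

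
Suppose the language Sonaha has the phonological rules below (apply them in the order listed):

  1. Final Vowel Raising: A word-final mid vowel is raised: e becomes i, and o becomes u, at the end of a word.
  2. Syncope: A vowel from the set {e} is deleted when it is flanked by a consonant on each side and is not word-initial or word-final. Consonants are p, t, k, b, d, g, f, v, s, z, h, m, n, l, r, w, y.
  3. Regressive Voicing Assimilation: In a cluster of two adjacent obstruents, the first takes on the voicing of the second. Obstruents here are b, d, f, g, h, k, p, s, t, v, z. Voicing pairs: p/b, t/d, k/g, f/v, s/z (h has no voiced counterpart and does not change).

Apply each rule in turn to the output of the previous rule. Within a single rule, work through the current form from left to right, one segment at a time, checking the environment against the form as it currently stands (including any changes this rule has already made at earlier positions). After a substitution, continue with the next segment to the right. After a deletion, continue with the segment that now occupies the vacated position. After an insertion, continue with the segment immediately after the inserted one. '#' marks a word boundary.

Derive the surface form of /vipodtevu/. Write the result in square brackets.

1 Final Vowel Raising: no change — [vipodtevu]
2 Syncope: [vipodtevu] → [vipodtvu]
3 Regressive Voicing Assimilation: [vipodtvu] → [vipotdvu]

[vipotdvu]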